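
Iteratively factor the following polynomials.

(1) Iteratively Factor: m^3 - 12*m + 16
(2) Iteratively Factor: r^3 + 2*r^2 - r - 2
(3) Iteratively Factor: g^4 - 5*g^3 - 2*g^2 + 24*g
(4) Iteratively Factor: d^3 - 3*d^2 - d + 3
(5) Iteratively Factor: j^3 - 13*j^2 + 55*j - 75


(1) = (m - 2)*(m^2 + 2*m - 8) = (m - 2)^2*(m + 4)
(2) = (r + 1)*(r^2 + r - 2) = (r + 1)*(r + 2)*(r - 1)
(3) = (g - 3)*(g^3 - 2*g^2 - 8*g) = g*(g - 3)*(g^2 - 2*g - 8) = g*(g - 3)*(g + 2)*(g - 4)
(4) = (d - 1)*(d^2 - 2*d - 3) = (d - 1)*(d + 1)*(d - 3)
(5) = (j - 5)*(j^2 - 8*j + 15) = (j - 5)*(j - 3)*(j - 5)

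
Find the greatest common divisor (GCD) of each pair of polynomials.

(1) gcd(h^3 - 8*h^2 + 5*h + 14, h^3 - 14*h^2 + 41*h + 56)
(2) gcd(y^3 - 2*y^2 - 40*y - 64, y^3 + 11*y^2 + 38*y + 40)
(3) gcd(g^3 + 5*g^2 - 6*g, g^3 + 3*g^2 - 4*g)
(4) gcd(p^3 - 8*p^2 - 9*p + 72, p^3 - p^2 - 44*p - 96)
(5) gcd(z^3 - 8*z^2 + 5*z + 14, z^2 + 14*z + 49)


(1) = gcd((h - 7)*(h - 2)*(h + 1), (h - 8)*(h - 7)*(h + 1)) = h^2 - 6*h - 7
(2) = gcd((y - 8)*(y + 2)*(y + 4), (y + 2)*(y + 4)*(y + 5)) = y^2 + 6*y + 8
(3) = gcd(g*(g - 1)*(g + 6), g*(g - 1)*(g + 4)) = g^2 - g
(4) = gcd((p - 8)*(p - 3)*(p + 3), (p - 8)*(p + 3)*(p + 4)) = p^2 - 5*p - 24
(5) = 1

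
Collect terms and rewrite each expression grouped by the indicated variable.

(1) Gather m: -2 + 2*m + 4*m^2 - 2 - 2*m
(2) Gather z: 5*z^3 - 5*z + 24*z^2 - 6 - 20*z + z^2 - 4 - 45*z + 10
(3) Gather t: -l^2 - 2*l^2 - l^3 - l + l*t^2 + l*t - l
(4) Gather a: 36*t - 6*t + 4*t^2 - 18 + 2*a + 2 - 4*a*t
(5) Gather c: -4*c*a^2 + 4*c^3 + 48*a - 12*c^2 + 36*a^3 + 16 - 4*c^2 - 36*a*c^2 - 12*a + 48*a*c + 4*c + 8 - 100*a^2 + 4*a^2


(1) = 4*m^2 - 4
(2) = 5*z^3 + 25*z^2 - 70*z
(3) = -l^3 - 3*l^2 + l*t^2 + l*t - 2*l
(4) = a*(2 - 4*t) + 4*t^2 + 30*t - 16
(5) = 36*a^3 - 96*a^2 + 36*a + 4*c^3 + c^2*(-36*a - 16) + c*(-4*a^2 + 48*a + 4) + 24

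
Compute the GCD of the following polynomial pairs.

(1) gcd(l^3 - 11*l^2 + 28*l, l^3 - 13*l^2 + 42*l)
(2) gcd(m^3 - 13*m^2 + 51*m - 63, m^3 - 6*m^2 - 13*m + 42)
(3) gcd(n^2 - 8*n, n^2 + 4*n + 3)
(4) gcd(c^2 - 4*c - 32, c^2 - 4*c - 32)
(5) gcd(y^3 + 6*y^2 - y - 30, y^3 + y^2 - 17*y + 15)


(1) = gcd(l*(l - 7)*(l - 4), l*(l - 7)*(l - 6)) = l^2 - 7*l
(2) = m - 7
(3) = 1
(4) = c^2 - 4*c - 32
(5) = y + 5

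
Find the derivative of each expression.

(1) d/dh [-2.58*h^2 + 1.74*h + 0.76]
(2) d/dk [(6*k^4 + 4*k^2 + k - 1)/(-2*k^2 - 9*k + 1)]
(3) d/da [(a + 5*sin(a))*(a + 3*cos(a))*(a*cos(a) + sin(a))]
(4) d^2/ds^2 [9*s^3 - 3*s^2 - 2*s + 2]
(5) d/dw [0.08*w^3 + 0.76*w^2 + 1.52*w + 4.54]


(1) = 1.74 - 5.16*h
(2) = 2*(-12*k^5 - 81*k^4 + 12*k^3 - 17*k^2 + 2*k - 4)/(4*k^4 + 36*k^3 + 77*k^2 - 18*k + 1)
(3) = -(a + 5*sin(a))*(a + 3*cos(a))*(a*sin(a) - 2*cos(a)) - (a + 5*sin(a))*(a*cos(a) + sin(a))*(3*sin(a) - 1) + (a + 3*cos(a))*(a*cos(a) + sin(a))*(5*cos(a) + 1)
(4) = 54*s - 6
(5) = 0.24*w^2 + 1.52*w + 1.52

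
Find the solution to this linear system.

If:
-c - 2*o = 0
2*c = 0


Then:
c = 0
o = 0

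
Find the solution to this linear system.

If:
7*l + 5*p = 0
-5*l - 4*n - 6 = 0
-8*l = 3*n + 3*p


Then:
l = 90
n = -114
p = -126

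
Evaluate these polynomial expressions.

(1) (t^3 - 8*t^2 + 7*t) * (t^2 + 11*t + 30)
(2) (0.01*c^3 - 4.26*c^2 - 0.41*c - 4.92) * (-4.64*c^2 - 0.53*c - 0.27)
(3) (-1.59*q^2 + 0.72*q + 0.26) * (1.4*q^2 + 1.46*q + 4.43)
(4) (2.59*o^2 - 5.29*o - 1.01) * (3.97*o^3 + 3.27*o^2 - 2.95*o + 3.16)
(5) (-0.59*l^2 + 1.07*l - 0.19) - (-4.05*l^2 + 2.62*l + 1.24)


(1) = t^5 + 3*t^4 - 51*t^3 - 163*t^2 + 210*t
(2) = -0.0464*c^5 + 19.7611*c^4 + 4.1575*c^3 + 24.1963*c^2 + 2.7183*c + 1.3284
(3) = -2.226*q^4 - 1.3134*q^3 - 5.6285*q^2 + 3.5692*q + 1.1518
(4) = 10.2823*o^5 - 12.532*o^4 - 28.9485*o^3 + 20.4872*o^2 - 13.7369*o - 3.1916
(5) = 3.46*l^2 - 1.55*l - 1.43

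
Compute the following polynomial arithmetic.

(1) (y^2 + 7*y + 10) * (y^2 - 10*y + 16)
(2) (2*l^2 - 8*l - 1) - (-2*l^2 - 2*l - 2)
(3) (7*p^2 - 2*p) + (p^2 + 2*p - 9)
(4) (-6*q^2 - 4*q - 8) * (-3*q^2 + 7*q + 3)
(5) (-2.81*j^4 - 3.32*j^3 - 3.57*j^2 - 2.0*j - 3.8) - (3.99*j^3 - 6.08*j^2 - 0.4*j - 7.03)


(1) = y^4 - 3*y^3 - 44*y^2 + 12*y + 160
(2) = 4*l^2 - 6*l + 1
(3) = 8*p^2 - 9
(4) = 18*q^4 - 30*q^3 - 22*q^2 - 68*q - 24
(5) = -2.81*j^4 - 7.31*j^3 + 2.51*j^2 - 1.6*j + 3.23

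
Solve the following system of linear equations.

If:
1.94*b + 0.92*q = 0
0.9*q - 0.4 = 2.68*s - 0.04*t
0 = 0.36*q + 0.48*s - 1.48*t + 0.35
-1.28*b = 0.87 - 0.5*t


Then:
b = -0.47
q = 0.99
s = 0.19
t = 0.54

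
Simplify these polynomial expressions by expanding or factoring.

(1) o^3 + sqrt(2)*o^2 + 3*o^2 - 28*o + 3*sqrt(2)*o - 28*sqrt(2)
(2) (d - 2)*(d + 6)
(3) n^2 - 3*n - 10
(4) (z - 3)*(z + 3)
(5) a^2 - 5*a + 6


(1) = (o - 4)*(o + 7)*(o + sqrt(2))
(2) = d^2 + 4*d - 12
(3) = (n - 5)*(n + 2)
(4) = z^2 - 9
(5) = (a - 3)*(a - 2)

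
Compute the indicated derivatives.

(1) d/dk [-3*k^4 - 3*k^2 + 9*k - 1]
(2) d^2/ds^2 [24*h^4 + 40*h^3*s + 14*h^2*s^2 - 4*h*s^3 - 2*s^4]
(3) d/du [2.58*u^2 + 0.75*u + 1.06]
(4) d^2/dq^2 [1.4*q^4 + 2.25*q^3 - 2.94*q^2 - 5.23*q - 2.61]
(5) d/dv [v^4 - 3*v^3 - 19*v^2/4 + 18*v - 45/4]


(1) = -12*k^3 - 6*k + 9
(2) = 28*h^2 - 24*h*s - 24*s^2
(3) = 5.16*u + 0.75
(4) = 16.8*q^2 + 13.5*q - 5.88
(5) = 4*v^3 - 9*v^2 - 19*v/2 + 18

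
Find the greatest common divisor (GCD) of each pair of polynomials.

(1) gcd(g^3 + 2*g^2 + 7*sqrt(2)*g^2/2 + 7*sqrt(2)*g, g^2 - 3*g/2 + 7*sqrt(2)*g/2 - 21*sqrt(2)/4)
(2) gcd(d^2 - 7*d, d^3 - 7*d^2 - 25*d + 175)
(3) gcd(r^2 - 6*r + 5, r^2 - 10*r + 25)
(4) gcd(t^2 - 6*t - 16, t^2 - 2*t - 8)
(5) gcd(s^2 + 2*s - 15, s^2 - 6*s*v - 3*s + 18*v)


(1) = gcd(g*(g + 2)*(g + 7*sqrt(2)/2), (g - 3/2)*(g + 7*sqrt(2)/2)) = g + 7*sqrt(2)/2
(2) = d - 7
(3) = r - 5
(4) = gcd((t - 8)*(t + 2), (t - 4)*(t + 2)) = t + 2
(5) = s - 3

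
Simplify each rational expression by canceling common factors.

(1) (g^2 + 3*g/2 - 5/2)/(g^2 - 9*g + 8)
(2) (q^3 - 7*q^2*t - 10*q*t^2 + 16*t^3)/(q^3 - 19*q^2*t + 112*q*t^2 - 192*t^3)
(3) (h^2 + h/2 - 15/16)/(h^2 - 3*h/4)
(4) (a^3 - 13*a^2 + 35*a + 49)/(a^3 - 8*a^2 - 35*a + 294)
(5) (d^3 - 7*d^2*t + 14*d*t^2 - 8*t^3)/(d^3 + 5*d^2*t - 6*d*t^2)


(1) = (2*g + 5)/(2*g - 16)
(2) = (q^2 + q*t - 2*t^2)/(q^2 - 11*q*t + 24*t^2)
(3) = (4*h + 5)/(4*h)
(4) = (a + 1)/(a + 6)
(5) = (d^2 - 6*d*t + 8*t^2)/(d^2 + 6*d*t)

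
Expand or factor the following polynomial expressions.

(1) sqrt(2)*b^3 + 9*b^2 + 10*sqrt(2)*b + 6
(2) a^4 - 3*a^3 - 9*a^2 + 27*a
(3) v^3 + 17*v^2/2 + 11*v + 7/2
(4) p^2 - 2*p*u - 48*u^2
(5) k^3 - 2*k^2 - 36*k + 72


(1) = (b + sqrt(2))*(b + 3*sqrt(2))*(sqrt(2)*b + 1)
(2) = a*(a - 3)^2*(a + 3)
(3) = (v + 1/2)*(v + 1)*(v + 7)
(4) = (p - 8*u)*(p + 6*u)
(5) = (k - 6)*(k - 2)*(k + 6)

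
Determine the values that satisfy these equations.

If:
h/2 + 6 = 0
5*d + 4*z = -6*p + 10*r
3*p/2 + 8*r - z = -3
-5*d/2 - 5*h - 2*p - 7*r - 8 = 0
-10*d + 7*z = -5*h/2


Then:
d = 11517/655
h = -12
p = -2870/131
r = 1941/262
z = 3852/131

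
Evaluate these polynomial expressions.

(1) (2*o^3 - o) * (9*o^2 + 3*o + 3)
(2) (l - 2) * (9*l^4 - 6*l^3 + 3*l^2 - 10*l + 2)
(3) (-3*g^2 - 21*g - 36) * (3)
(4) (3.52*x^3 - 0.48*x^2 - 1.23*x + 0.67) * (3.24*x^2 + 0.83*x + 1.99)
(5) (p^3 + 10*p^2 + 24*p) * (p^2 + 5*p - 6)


(1) = 18*o^5 + 6*o^4 - 3*o^3 - 3*o^2 - 3*o
(2) = 9*l^5 - 24*l^4 + 15*l^3 - 16*l^2 + 22*l - 4
(3) = -9*g^2 - 63*g - 108
(4) = 11.4048*x^5 + 1.3664*x^4 + 2.6212*x^3 + 0.1947*x^2 - 1.8916*x + 1.3333
(5) = p^5 + 15*p^4 + 68*p^3 + 60*p^2 - 144*p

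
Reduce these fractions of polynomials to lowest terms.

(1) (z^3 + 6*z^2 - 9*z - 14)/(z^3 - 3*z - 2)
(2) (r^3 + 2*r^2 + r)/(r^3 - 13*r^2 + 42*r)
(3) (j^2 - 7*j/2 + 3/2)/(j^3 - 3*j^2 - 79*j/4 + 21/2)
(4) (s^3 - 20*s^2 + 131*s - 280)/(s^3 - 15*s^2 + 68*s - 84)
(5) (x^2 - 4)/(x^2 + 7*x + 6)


(1) = (z + 7)/(z + 1)
(2) = (r^2 + 2*r + 1)/(r^2 - 13*r + 42)
(3) = (2*j - 6)/(2*j^2 - 5*j - 42)
(4) = (s^2 - 13*s + 40)/(s^2 - 8*s + 12)
(5) = (x^2 - 4)/(x^2 + 7*x + 6)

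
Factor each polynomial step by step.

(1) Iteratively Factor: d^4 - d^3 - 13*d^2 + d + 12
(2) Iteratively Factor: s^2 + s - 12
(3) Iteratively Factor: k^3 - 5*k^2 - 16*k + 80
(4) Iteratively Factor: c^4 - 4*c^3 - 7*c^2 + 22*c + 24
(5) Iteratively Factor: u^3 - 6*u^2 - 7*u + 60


(1) = (d + 1)*(d^3 - 2*d^2 - 11*d + 12) = (d - 1)*(d + 1)*(d^2 - d - 12) = (d - 4)*(d - 1)*(d + 1)*(d + 3)
(2) = (s + 4)*(s - 3)
(3) = (k - 5)*(k^2 - 16) = (k - 5)*(k + 4)*(k - 4)
(4) = (c + 1)*(c^3 - 5*c^2 - 2*c + 24) = (c + 1)*(c + 2)*(c^2 - 7*c + 12) = (c - 3)*(c + 1)*(c + 2)*(c - 4)
(5) = (u - 4)*(u^2 - 2*u - 15) = (u - 4)*(u + 3)*(u - 5)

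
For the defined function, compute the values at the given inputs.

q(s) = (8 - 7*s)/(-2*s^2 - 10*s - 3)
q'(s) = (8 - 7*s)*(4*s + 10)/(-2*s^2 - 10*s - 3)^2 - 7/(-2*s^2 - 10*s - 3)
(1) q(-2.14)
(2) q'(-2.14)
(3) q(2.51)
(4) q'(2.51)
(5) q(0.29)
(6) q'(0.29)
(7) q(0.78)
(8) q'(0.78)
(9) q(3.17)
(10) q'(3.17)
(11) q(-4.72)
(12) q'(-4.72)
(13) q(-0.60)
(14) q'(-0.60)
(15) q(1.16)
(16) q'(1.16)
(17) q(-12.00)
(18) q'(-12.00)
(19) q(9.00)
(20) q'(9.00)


(1) = 2.49
(2) = -0.37
(3) = 0.24
(4) = 0.06
(5) = -0.98
(6) = 2.96
(7) = -0.21
(8) = 0.81
(9) = 0.26
(10) = 0.02
(11) = -115.02
(12) = -2843.05
(13) = 5.35
(14) = 14.77
(15) = 0.01
(16) = 0.40
(17) = -0.54
(18) = -0.08
(19) = 0.22
(20) = -0.01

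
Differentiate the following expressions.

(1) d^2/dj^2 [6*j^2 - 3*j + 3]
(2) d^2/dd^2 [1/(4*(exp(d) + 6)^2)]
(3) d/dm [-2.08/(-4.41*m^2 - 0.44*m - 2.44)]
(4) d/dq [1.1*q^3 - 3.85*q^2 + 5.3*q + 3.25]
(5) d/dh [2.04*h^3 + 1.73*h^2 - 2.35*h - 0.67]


(1) = 12
(2) = (exp(d) - 3)*exp(d)/(exp(d) + 6)^4
(3) = (-18.3456*m - 0.9152)/(4.41*m^2 + 0.44*m + 2.44)^2
(4) = 3.3*q^2 - 7.7*q + 5.3
(5) = 6.12*h^2 + 3.46*h - 2.35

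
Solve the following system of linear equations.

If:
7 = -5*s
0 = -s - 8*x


Then:
s = -7/5
x = 7/40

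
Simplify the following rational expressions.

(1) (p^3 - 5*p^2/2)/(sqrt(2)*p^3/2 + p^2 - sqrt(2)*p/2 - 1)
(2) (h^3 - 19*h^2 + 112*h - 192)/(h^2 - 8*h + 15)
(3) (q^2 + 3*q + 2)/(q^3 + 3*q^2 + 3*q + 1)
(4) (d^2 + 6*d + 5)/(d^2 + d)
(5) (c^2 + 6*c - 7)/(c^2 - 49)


(1) = (4*p^3 - 10*p^2)/(2*sqrt(2)*p^3 + 4*p^2 - 2*sqrt(2)*p - 4)
(2) = (h^2 - 16*h + 64)/(h - 5)
(3) = (q + 2)/(q^2 + 2*q + 1)
(4) = (d + 5)/d
(5) = (c - 1)/(c - 7)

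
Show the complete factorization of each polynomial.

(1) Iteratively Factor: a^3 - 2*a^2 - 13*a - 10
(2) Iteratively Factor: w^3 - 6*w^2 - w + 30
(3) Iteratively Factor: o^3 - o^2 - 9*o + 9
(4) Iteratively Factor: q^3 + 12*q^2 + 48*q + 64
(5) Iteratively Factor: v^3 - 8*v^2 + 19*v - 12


(1) = (a + 2)*(a^2 - 4*a - 5) = (a + 1)*(a + 2)*(a - 5)
(2) = (w + 2)*(w^2 - 8*w + 15) = (w - 5)*(w + 2)*(w - 3)
(3) = (o - 1)*(o^2 - 9) = (o - 3)*(o - 1)*(o + 3)
(4) = (q + 4)*(q^2 + 8*q + 16) = (q + 4)^2*(q + 4)
(5) = (v - 4)*(v^2 - 4*v + 3) = (v - 4)*(v - 1)*(v - 3)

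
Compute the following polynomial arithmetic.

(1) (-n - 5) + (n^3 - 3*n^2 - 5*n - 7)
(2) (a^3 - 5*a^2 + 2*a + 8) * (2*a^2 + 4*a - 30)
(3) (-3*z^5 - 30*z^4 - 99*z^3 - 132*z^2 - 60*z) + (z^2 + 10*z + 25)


(1) = n^3 - 3*n^2 - 6*n - 12
(2) = 2*a^5 - 6*a^4 - 46*a^3 + 174*a^2 - 28*a - 240
(3) = -3*z^5 - 30*z^4 - 99*z^3 - 131*z^2 - 50*z + 25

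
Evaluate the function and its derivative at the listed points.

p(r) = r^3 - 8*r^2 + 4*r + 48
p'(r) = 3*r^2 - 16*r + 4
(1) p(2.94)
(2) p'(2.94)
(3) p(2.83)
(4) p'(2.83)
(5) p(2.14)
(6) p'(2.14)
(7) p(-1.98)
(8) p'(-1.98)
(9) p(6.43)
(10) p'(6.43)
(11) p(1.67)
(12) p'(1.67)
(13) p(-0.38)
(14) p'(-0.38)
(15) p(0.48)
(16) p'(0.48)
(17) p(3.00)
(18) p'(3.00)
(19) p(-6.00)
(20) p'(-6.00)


(1) = 16.02
(2) = -17.11
(3) = 17.91
(4) = -17.25
(5) = 29.72
(6) = -16.50
(7) = 0.95
(8) = 47.44
(9) = 8.81
(10) = 25.15
(11) = 37.03
(12) = -14.35
(13) = 45.27
(14) = 10.51
(15) = 48.19
(16) = -2.99
(17) = 15.00
(18) = -17.00
(19) = -480.00
(20) = 208.00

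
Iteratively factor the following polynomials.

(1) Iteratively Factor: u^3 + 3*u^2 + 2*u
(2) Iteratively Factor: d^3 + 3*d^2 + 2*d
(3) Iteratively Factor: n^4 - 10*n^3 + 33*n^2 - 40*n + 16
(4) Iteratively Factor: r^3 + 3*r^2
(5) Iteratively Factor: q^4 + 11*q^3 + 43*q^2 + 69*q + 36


(1) = (u)*(u^2 + 3*u + 2) = u*(u + 2)*(u + 1)
(2) = (d + 2)*(d^2 + d) = (d + 1)*(d + 2)*(d)
(3) = (n - 1)*(n^3 - 9*n^2 + 24*n - 16) = (n - 4)*(n - 1)*(n^2 - 5*n + 4) = (n - 4)^2*(n - 1)*(n - 1)
(4) = (r)*(r^2 + 3*r) = r^2*(r + 3)
(5) = (q + 1)*(q^3 + 10*q^2 + 33*q + 36) = (q + 1)*(q + 3)*(q^2 + 7*q + 12) = (q + 1)*(q + 3)*(q + 4)*(q + 3)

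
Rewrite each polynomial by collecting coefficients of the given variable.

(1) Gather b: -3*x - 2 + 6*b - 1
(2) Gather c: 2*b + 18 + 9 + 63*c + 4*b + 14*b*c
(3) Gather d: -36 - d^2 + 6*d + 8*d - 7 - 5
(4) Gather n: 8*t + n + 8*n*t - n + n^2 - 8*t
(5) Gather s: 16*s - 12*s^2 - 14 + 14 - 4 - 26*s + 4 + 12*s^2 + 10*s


(1) = 6*b - 3*x - 3
(2) = 6*b + c*(14*b + 63) + 27
(3) = -d^2 + 14*d - 48
(4) = n^2 + 8*n*t
(5) = 0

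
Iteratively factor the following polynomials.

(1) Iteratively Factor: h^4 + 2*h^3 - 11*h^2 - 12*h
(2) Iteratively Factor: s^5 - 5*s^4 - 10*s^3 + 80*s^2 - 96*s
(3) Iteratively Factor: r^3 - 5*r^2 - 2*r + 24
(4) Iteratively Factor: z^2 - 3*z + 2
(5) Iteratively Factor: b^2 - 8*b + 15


(1) = (h + 1)*(h^3 + h^2 - 12*h) = h*(h + 1)*(h^2 + h - 12) = h*(h - 3)*(h + 1)*(h + 4)
(2) = (s - 3)*(s^4 - 2*s^3 - 16*s^2 + 32*s) = (s - 4)*(s - 3)*(s^3 + 2*s^2 - 8*s) = s*(s - 4)*(s - 3)*(s^2 + 2*s - 8) = s*(s - 4)*(s - 3)*(s + 4)*(s - 2)
(3) = (r + 2)*(r^2 - 7*r + 12) = (r - 4)*(r + 2)*(r - 3)
(4) = (z - 2)*(z - 1)
(5) = (b - 5)*(b - 3)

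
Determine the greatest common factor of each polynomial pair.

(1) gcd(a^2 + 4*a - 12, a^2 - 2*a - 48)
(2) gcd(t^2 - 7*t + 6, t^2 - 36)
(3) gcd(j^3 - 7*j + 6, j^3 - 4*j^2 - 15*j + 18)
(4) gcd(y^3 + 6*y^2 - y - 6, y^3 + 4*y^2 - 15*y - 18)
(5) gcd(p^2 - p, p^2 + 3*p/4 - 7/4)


(1) = gcd((a - 2)*(a + 6), (a - 8)*(a + 6)) = a + 6
(2) = t - 6
(3) = j^2 + 2*j - 3
(4) = y^2 + 7*y + 6
(5) = gcd(p*(p - 1), (p - 1)*(p + 7/4)) = p - 1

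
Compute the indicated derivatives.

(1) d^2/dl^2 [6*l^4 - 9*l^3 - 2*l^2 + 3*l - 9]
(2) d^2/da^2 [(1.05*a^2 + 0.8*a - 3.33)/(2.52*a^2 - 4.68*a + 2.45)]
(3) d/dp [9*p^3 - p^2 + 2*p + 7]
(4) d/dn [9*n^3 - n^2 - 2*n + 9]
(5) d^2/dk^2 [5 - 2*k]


(1) = 72*l^2 - 54*l - 4
(2) = (34.9272*a^3 - 165.777192*a^2 + 206.000928*a - 73.800294)/(16.003008*a^6 - 89.159616*a^5 + 212.257584*a^4 - 275.869152*a^3 + 206.36154*a^2 - 84.2751*a + 14.706125)
(3) = 27*p^2 - 2*p + 2
(4) = 27*n^2 - 2*n - 2
(5) = 0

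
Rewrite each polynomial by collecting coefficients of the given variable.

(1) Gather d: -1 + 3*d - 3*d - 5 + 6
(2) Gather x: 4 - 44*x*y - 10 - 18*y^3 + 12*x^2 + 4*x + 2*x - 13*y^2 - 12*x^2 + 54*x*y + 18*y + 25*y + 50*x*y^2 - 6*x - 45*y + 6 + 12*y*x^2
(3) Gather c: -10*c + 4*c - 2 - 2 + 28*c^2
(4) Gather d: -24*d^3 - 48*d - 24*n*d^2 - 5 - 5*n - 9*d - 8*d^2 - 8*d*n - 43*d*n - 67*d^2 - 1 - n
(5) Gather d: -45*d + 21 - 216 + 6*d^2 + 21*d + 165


(1) = 0
(2) = 12*x^2*y + x*(50*y^2 + 10*y) - 18*y^3 - 13*y^2 - 2*y
(3) = 28*c^2 - 6*c - 4
(4) = -24*d^3 + d^2*(-24*n - 75) + d*(-51*n - 57) - 6*n - 6
(5) = 6*d^2 - 24*d - 30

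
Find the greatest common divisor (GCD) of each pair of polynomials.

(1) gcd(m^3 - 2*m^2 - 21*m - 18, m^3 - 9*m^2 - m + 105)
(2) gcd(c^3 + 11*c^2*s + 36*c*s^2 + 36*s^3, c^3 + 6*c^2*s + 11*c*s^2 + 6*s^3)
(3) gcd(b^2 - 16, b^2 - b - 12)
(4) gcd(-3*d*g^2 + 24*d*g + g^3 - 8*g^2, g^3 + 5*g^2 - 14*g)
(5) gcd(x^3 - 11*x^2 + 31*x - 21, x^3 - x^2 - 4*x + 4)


(1) = m + 3
(2) = c^2 + 5*c*s + 6*s^2
(3) = b - 4
(4) = gcd(g*(-3*d + g)*(g - 8), g*(g - 2)*(g + 7)) = g
(5) = x - 1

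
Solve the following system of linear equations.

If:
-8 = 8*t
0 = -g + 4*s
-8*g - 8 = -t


Then:
g = -9/8
s = -9/32
t = -1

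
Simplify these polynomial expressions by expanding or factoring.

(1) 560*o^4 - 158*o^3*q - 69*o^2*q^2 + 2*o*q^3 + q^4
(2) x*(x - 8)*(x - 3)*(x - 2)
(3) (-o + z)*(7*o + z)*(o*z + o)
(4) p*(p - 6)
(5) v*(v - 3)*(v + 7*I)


(1) = (-8*o + q)*(-2*o + q)*(5*o + q)*(7*o + q)
(2) = x^4 - 13*x^3 + 46*x^2 - 48*x
(3) = -7*o^3*z - 7*o^3 + 6*o^2*z^2 + 6*o^2*z + o*z^3 + o*z^2
(4) = p^2 - 6*p
(5) = v^3 - 3*v^2 + 7*I*v^2 - 21*I*v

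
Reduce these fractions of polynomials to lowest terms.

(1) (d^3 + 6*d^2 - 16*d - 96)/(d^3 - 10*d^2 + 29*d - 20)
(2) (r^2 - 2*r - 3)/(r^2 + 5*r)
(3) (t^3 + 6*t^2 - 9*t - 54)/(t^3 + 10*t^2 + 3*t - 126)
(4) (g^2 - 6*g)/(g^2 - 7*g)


(1) = (d^2 + 10*d + 24)/(d^2 - 6*d + 5)
(2) = (r^2 - 2*r - 3)/(r^2 + 5*r)
(3) = (t + 3)/(t + 7)
(4) = (g - 6)/(g - 7)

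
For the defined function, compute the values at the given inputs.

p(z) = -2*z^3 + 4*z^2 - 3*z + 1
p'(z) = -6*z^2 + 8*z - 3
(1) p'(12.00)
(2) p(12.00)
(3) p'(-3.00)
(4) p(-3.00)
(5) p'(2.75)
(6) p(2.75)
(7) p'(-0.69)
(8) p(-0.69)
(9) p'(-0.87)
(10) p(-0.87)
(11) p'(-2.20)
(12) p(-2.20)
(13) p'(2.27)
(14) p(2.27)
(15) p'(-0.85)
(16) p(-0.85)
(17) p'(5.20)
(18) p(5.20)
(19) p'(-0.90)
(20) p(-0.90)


(1) = -771.00
(2) = -2915.00
(3) = -81.00
(4) = 100.00
(5) = -26.38
(6) = -18.59
(7) = -11.38
(8) = 5.63
(9) = -14.50
(10) = 7.95
(11) = -49.64
(12) = 48.26
(13) = -15.76
(14) = -8.59
(15) = -14.13
(16) = 7.67
(17) = -123.64
(18) = -187.66
(19) = -15.06
(20) = 8.40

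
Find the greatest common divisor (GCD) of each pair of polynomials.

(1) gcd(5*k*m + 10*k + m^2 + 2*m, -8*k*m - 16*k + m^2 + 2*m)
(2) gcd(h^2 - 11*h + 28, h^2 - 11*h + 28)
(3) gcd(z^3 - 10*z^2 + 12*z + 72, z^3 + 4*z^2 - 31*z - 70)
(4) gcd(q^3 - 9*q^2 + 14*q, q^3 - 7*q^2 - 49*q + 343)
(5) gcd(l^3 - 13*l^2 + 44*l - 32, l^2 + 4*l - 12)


(1) = m + 2
(2) = gcd((h - 7)*(h - 4), (h - 7)*(h - 4)) = h^2 - 11*h + 28
(3) = gcd((z - 6)^2*(z + 2), (z - 5)*(z + 2)*(z + 7)) = z + 2
(4) = q - 7
(5) = gcd((l - 8)*(l - 4)*(l - 1), (l - 2)*(l + 6)) = 1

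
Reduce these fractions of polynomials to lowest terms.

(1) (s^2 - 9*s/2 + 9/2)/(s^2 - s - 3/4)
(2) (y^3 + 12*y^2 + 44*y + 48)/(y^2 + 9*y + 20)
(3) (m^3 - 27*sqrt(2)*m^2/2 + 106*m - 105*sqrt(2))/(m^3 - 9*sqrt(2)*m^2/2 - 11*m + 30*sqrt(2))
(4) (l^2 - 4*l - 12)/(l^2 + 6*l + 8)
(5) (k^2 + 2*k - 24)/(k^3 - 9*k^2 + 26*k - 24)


(1) = (2*s - 6)/(2*s + 1)
(2) = (y^2 + 8*y + 12)/(y + 5)
(3) = (4*m - 28*sqrt(2))/(4*m + 8*sqrt(2))
(4) = (l - 6)/(l + 4)
(5) = (k + 6)/(k^2 - 5*k + 6)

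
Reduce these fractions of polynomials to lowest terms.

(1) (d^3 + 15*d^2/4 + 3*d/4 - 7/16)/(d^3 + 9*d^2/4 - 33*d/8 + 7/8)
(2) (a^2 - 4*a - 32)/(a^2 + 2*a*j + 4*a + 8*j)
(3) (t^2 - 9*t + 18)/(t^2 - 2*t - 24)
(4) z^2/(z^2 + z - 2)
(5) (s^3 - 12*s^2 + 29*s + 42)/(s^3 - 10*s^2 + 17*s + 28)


(1) = (2*d + 1)/(2*d - 2)
(2) = (a - 8)/(a + 2*j)
(3) = (t - 3)/(t + 4)
(4) = z^2/(z^2 + z - 2)
(5) = (s - 6)/(s - 4)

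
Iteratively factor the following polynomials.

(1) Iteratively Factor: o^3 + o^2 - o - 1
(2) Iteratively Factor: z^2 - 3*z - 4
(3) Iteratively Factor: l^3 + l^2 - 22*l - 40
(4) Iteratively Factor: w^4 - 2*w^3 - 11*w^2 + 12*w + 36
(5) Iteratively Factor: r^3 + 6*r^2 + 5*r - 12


(1) = (o + 1)*(o^2 - 1) = (o + 1)^2*(o - 1)
(2) = (z + 1)*(z - 4)
(3) = (l + 4)*(l^2 - 3*l - 10) = (l + 2)*(l + 4)*(l - 5)
(4) = (w - 3)*(w^3 + w^2 - 8*w - 12) = (w - 3)*(w + 2)*(w^2 - w - 6) = (w - 3)*(w + 2)^2*(w - 3)
(5) = (r + 3)*(r^2 + 3*r - 4) = (r + 3)*(r + 4)*(r - 1)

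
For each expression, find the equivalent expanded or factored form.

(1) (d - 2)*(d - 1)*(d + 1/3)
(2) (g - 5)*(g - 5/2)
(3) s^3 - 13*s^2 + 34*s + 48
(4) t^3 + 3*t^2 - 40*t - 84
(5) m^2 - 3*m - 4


(1) = d^3 - 8*d^2/3 + d + 2/3
(2) = g^2 - 15*g/2 + 25/2
(3) = (s - 8)*(s - 6)*(s + 1)
(4) = (t - 6)*(t + 2)*(t + 7)
(5) = (m - 4)*(m + 1)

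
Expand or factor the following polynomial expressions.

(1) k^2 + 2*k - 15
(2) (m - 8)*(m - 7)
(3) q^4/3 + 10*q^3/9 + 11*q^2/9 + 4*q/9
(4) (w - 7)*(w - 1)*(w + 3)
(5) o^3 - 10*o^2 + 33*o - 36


(1) = (k - 3)*(k + 5)
(2) = m^2 - 15*m + 56
(3) = q*(q/3 + 1/3)*(q + 1)*(q + 4/3)
(4) = w^3 - 5*w^2 - 17*w + 21
(5) = (o - 4)*(o - 3)^2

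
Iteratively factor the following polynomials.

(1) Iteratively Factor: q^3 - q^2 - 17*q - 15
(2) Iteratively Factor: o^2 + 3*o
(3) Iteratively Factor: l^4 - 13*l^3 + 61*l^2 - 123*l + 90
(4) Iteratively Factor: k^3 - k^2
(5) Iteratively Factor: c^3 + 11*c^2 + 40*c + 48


(1) = (q + 3)*(q^2 - 4*q - 5) = (q + 1)*(q + 3)*(q - 5)
(2) = (o)*(o + 3)
(3) = (l - 3)*(l^3 - 10*l^2 + 31*l - 30) = (l - 5)*(l - 3)*(l^2 - 5*l + 6) = (l - 5)*(l - 3)*(l - 2)*(l - 3)
(4) = (k)*(k^2 - k) = k^2*(k - 1)
(5) = (c + 3)*(c^2 + 8*c + 16) = (c + 3)*(c + 4)*(c + 4)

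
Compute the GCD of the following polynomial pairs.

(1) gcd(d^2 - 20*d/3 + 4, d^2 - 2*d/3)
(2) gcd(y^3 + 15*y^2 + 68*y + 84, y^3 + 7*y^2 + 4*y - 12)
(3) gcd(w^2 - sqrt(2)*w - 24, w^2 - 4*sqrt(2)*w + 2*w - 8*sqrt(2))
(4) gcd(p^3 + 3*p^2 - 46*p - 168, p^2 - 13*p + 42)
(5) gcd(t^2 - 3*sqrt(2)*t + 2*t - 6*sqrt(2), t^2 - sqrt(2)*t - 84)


(1) = gcd((d - 6)*(d - 2/3), d*(d - 2/3)) = d - 2/3
(2) = y^2 + 8*y + 12
(3) = w - 4*sqrt(2)
(4) = p - 7
(5) = 1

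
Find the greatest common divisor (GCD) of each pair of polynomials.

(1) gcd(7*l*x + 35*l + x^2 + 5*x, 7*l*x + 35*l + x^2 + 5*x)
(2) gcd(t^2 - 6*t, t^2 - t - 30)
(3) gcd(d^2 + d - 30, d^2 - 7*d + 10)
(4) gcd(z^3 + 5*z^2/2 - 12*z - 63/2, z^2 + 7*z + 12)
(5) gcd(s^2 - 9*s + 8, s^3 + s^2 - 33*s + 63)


(1) = gcd((7*l + x)*(x + 5), (7*l + x)*(x + 5)) = 7*l*x + 35*l + x^2 + 5*x
(2) = gcd(t*(t - 6), (t - 6)*(t + 5)) = t - 6
(3) = d - 5
(4) = gcd((z - 7/2)*(z + 3)^2, (z + 3)*(z + 4)) = z + 3
(5) = gcd((s - 8)*(s - 1), (s - 3)^2*(s + 7)) = 1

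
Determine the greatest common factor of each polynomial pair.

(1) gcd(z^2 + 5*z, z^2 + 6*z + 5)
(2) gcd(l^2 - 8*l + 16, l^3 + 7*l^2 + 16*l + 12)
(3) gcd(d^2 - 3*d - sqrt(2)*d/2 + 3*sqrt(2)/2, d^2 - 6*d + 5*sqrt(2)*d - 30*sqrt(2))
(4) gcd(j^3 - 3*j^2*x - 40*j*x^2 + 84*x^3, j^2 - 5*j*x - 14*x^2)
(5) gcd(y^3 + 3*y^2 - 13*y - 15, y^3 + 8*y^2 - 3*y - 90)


(1) = z + 5
(2) = gcd((l - 4)^2, (l + 2)^2*(l + 3)) = 1
(3) = gcd((d - 3)*(d - sqrt(2)/2), (d - 6)*(d + 5*sqrt(2))) = 1
(4) = -j + 7*x
(5) = y^2 + 2*y - 15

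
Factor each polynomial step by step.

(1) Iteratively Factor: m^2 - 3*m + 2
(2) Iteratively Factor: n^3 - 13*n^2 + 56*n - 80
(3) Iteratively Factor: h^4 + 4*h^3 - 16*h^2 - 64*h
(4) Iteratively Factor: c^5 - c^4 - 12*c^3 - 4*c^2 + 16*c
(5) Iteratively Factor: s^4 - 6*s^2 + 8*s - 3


(1) = (m - 2)*(m - 1)
(2) = (n - 5)*(n^2 - 8*n + 16) = (n - 5)*(n - 4)*(n - 4)
(3) = (h - 4)*(h^3 + 8*h^2 + 16*h) = (h - 4)*(h + 4)*(h^2 + 4*h) = h*(h - 4)*(h + 4)*(h + 4)
(4) = (c - 1)*(c^4 - 12*c^2 - 16*c) = c*(c - 1)*(c^3 - 12*c - 16) = c*(c - 4)*(c - 1)*(c^2 + 4*c + 4) = c*(c - 4)*(c - 1)*(c + 2)*(c + 2)
(5) = (s - 1)*(s^3 + s^2 - 5*s + 3) = (s - 1)*(s + 3)*(s^2 - 2*s + 1) = (s - 1)^2*(s + 3)*(s - 1)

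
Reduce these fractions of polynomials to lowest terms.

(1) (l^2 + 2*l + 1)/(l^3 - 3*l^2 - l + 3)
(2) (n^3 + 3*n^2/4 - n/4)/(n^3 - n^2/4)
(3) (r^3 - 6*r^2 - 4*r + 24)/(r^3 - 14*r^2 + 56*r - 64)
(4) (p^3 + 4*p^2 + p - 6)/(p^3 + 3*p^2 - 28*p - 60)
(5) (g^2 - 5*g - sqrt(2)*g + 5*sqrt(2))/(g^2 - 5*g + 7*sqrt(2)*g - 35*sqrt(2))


(1) = (l + 1)/(l^2 - 4*l + 3)
(2) = (n + 1)/n
(3) = (r^2 - 4*r - 12)/(r^2 - 12*r + 32)
(4) = (p^2 + 2*p - 3)/(p^2 + p - 30)
(5) = (g - sqrt(2))/(g + 7*sqrt(2))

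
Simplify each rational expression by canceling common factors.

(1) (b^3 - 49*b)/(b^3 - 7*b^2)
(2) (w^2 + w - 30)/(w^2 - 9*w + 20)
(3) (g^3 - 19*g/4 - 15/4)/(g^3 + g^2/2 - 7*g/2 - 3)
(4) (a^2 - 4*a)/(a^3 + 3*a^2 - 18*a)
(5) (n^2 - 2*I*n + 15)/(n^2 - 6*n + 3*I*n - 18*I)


(1) = (b + 7)/b
(2) = (w + 6)/(w - 4)
(3) = (2*g - 5)/(2*g - 4)
(4) = (a - 4)/(a^2 + 3*a - 18)
(5) = (n - 5*I)/(n - 6)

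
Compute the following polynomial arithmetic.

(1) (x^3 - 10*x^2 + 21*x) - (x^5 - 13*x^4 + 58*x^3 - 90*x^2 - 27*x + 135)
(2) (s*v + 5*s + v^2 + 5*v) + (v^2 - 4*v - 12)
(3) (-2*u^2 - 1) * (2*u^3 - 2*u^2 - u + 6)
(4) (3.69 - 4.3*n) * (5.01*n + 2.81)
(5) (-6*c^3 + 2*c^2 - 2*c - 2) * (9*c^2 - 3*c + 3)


(1) = -x^5 + 13*x^4 - 57*x^3 + 80*x^2 + 48*x - 135
(2) = s*v + 5*s + 2*v^2 + v - 12
(3) = -4*u^5 + 4*u^4 - 10*u^2 + u - 6
(4) = -21.543*n^2 + 6.4039*n + 10.3689
(5) = -54*c^5 + 36*c^4 - 42*c^3 - 6*c^2 - 6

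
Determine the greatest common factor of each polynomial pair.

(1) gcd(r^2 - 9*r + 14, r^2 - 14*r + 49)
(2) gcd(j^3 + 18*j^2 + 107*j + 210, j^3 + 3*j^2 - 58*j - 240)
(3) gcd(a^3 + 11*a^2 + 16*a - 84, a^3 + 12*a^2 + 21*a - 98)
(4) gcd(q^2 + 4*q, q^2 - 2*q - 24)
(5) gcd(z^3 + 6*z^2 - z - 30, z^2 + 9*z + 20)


(1) = r - 7
(2) = j^2 + 11*j + 30
(3) = a^2 + 5*a - 14
(4) = q + 4
(5) = gcd((z - 2)*(z + 3)*(z + 5), (z + 4)*(z + 5)) = z + 5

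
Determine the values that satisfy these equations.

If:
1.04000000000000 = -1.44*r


Then:
r = -0.72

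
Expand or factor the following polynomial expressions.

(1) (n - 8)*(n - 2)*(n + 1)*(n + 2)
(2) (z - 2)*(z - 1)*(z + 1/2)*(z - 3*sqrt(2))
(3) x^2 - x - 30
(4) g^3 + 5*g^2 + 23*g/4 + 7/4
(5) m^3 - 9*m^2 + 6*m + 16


(1) = n^4 - 7*n^3 - 12*n^2 + 28*n + 32
(2) = z^4 - 3*sqrt(2)*z^3 - 5*z^3/2 + z^2/2 + 15*sqrt(2)*z^2/2 - 3*sqrt(2)*z/2 + z - 3*sqrt(2)
(3) = (x - 6)*(x + 5)
(4) = (g + 1/2)*(g + 1)*(g + 7/2)
(5) = (m - 8)*(m - 2)*(m + 1)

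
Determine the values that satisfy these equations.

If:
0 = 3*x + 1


Then:
x = -1/3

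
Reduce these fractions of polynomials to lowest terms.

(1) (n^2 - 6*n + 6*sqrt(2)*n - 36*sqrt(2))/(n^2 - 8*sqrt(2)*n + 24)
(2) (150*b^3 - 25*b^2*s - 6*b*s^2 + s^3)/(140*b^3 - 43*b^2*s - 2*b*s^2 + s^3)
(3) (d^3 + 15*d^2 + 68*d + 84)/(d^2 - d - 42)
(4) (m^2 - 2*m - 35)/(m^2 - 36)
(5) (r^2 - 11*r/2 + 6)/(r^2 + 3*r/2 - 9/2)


(1) = (n^2 + n*(-6 + 6*sqrt(2)) - 36*sqrt(2))/(n^2 - 8*sqrt(2)*n + 24)
(2) = (-30*b^2 - b*s + s^2)/(-28*b^2 + 3*b*s + s^2)
(3) = (d^2 + 9*d + 14)/(d - 7)
(4) = (m^2 - 2*m - 35)/(m^2 - 36)
(5) = (r - 4)/(r + 3)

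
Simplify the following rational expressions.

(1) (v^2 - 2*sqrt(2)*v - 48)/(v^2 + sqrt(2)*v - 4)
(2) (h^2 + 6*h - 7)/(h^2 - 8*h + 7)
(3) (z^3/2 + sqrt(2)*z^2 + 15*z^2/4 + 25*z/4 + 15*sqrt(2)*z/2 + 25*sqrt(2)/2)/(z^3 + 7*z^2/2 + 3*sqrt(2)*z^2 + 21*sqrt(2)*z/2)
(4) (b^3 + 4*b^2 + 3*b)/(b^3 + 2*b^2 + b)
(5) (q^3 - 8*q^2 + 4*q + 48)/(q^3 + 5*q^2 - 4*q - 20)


(1) = (v^2 - 2*sqrt(2)*v - 48)/(v^2 + sqrt(2)*v - 4)
(2) = (h + 7)/(h - 7)
(3) = (4*z^3 + z^2*(8*sqrt(2) + 30) + z*(50 + 60*sqrt(2)) + 100*sqrt(2))/(8*z^3 + z^2*(28 + 24*sqrt(2)) + 84*sqrt(2)*z)
(4) = (b + 3)/(b + 1)
(5) = (q^2 - 10*q + 24)/(q^2 + 3*q - 10)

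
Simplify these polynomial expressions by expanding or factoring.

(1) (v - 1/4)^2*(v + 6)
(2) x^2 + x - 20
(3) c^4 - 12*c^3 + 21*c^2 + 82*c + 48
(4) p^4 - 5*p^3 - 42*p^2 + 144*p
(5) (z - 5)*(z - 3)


(1) = v^3 + 11*v^2/2 - 47*v/16 + 3/8
(2) = (x - 4)*(x + 5)
(3) = (c - 8)*(c - 6)*(c + 1)^2
(4) = p*(p - 8)*(p - 3)*(p + 6)
(5) = z^2 - 8*z + 15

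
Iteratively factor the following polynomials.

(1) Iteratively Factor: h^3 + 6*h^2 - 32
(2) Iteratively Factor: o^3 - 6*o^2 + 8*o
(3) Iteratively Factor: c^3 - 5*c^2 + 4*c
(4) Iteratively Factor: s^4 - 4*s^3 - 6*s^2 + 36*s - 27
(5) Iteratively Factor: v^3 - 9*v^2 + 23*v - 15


(1) = (h + 4)*(h^2 + 2*h - 8) = (h + 4)^2*(h - 2)
(2) = (o - 2)*(o^2 - 4*o) = (o - 4)*(o - 2)*(o)
(3) = (c - 4)*(c^2 - c) = (c - 4)*(c - 1)*(c)
(4) = (s + 3)*(s^3 - 7*s^2 + 15*s - 9) = (s - 1)*(s + 3)*(s^2 - 6*s + 9) = (s - 3)*(s - 1)*(s + 3)*(s - 3)
(5) = (v - 5)*(v^2 - 4*v + 3) = (v - 5)*(v - 1)*(v - 3)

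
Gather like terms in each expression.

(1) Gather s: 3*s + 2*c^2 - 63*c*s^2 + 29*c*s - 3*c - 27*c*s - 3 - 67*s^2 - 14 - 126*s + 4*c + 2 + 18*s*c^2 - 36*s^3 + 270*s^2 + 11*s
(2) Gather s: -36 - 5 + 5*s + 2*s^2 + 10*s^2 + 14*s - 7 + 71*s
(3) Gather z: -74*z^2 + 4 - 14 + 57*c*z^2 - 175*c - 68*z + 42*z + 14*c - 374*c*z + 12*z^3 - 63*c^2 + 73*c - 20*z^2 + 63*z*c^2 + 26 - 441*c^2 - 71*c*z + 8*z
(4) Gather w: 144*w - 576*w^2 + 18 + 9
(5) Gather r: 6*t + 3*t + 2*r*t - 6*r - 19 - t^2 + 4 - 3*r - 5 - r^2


(1) = 2*c^2 + c - 36*s^3 + s^2*(203 - 63*c) + s*(18*c^2 + 2*c - 112) - 15
(2) = 12*s^2 + 90*s - 48
(3) = -504*c^2 - 88*c + 12*z^3 + z^2*(57*c - 94) + z*(63*c^2 - 445*c - 18) + 16
(4) = -576*w^2 + 144*w + 27
(5) = -r^2 + r*(2*t - 9) - t^2 + 9*t - 20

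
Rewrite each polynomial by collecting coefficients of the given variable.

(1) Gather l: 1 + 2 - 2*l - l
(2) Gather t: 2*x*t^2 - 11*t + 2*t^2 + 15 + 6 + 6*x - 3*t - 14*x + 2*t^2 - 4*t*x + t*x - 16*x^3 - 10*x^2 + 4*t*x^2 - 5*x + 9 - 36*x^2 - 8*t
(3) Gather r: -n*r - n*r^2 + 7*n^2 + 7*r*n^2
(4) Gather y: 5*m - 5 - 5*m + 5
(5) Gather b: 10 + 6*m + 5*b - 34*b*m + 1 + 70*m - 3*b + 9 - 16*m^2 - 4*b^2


(1) = 3 - 3*l
(2) = t^2*(2*x + 4) + t*(4*x^2 - 3*x - 22) - 16*x^3 - 46*x^2 - 13*x + 30
(3) = 7*n^2 - n*r^2 + r*(7*n^2 - n)
(4) = 0
(5) = -4*b^2 + b*(2 - 34*m) - 16*m^2 + 76*m + 20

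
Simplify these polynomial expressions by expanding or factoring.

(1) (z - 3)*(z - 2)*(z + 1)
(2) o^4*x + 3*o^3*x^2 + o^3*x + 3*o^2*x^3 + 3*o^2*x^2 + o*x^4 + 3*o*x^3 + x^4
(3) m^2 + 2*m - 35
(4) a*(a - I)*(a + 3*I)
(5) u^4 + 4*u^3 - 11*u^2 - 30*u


(1) = z^3 - 4*z^2 + z + 6
(2) = (o + x)^3*(o*x + x)
(3) = (m - 5)*(m + 7)
(4) = a^3 + 2*I*a^2 + 3*a
(5) = u*(u - 3)*(u + 2)*(u + 5)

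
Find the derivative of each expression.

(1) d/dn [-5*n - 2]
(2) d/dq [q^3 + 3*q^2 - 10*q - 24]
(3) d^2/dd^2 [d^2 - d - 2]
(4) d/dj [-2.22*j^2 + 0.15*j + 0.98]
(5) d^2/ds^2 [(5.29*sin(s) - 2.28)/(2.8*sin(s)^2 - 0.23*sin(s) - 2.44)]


(1) = -5
(2) = 3*q^2 + 6*q - 10
(3) = 2
(4) = 0.15 - 4.44*j
(5) = (-41.4736*sin(s)^5 + 68.09404*sin(s)^4 - 138.30544*sin(s)^3 - 41.854*sin(s)^2 + 192.88352*sin(s) - 37.33264)/(21.952*sin(s)^6 - 5.4096*sin(s)^5 - 56.94444*sin(s)^4 + 9.415993*sin(s)^3 + 49.623012*sin(s)^2 - 4.107984*sin(s) - 14.526784)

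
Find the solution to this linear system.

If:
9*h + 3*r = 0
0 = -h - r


Then:
h = 0
r = 0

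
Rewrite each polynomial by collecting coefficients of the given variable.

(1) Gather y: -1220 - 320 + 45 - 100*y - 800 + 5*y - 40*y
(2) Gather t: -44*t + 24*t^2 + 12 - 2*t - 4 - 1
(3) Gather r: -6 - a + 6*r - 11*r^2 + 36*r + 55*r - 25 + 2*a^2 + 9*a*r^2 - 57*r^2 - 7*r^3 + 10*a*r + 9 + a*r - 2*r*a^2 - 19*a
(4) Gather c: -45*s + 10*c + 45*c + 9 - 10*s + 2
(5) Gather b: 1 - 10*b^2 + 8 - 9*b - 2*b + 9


(1) = -135*y - 2295
(2) = 24*t^2 - 46*t + 7
(3) = 2*a^2 - 20*a - 7*r^3 + r^2*(9*a - 68) + r*(-2*a^2 + 11*a + 97) - 22
(4) = 55*c - 55*s + 11
(5) = -10*b^2 - 11*b + 18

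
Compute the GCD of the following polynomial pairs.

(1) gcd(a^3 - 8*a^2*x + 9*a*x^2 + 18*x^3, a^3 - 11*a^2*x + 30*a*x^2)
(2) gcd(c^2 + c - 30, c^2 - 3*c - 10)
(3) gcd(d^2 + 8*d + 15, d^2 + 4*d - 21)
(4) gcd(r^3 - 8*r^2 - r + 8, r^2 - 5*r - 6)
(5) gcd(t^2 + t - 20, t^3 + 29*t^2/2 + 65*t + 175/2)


(1) = gcd((a - 6*x)*(a - 3*x)*(a + x), a*(a - 6*x)*(a - 5*x)) = -a + 6*x
(2) = c - 5
(3) = 1
(4) = gcd((r - 8)*(r - 1)*(r + 1), (r - 6)*(r + 1)) = r + 1
(5) = t + 5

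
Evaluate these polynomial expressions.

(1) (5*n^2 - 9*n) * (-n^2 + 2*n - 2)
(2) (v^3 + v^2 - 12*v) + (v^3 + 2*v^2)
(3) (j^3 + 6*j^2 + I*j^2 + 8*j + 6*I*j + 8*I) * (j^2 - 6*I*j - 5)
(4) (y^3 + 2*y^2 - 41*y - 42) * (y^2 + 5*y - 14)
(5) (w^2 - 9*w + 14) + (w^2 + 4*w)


(1) = -5*n^4 + 19*n^3 - 28*n^2 + 18*n
(2) = 2*v^3 + 3*v^2 - 12*v
(3) = j^5 + 6*j^4 - 5*I*j^4 + 9*j^3 - 30*I*j^3 + 6*j^2 - 45*I*j^2 + 8*j - 30*I*j - 40*I
(4) = y^5 + 7*y^4 - 45*y^3 - 275*y^2 + 364*y + 588
(5) = 2*w^2 - 5*w + 14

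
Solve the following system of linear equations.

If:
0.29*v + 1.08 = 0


Then:
v = -3.72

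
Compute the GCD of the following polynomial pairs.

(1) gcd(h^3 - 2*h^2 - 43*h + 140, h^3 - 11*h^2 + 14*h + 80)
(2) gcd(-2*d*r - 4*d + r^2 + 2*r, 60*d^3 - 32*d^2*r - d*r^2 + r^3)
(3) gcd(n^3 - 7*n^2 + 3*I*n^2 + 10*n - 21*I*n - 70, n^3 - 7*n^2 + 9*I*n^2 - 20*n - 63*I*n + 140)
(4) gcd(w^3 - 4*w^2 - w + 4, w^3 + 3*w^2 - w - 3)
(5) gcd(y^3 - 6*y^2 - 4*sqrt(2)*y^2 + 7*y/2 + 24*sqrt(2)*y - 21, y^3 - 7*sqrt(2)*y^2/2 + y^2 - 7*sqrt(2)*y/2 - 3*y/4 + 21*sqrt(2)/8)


(1) = h - 5
(2) = -2*d + r
(3) = n^2 + n*(-7 + 5*I) - 35*I
(4) = gcd((w - 4)*(w - 1)*(w + 1), (w - 1)*(w + 1)*(w + 3)) = w^2 - 1
(5) = y - 7*sqrt(2)/2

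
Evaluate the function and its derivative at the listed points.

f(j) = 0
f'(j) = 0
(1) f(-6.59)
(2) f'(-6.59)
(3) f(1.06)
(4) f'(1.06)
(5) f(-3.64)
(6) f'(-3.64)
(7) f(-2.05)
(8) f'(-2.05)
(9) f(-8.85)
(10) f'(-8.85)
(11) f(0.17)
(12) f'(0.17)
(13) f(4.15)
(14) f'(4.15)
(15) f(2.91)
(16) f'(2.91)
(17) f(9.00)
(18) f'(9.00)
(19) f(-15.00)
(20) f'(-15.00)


(1) = 0.00
(2) = 0.00
(3) = 0.00
(4) = 0.00
(5) = 0.00
(6) = 0.00
(7) = 0.00
(8) = 0.00
(9) = 0.00
(10) = 0.00
(11) = 0.00
(12) = 0.00
(13) = 0.00
(14) = 0.00
(15) = 0.00
(16) = 0.00
(17) = 0.00
(18) = 0.00
(19) = 0.00
(20) = 0.00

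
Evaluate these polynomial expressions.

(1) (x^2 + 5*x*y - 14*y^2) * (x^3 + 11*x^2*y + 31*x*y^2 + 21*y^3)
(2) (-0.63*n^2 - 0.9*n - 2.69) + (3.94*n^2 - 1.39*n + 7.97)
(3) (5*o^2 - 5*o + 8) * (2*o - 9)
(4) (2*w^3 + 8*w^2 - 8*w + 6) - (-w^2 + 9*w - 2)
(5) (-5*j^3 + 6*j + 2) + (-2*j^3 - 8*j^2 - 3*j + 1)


(1) = x^5 + 16*x^4*y + 72*x^3*y^2 + 22*x^2*y^3 - 329*x*y^4 - 294*y^5
(2) = 3.31*n^2 - 2.29*n + 5.28
(3) = 10*o^3 - 55*o^2 + 61*o - 72
(4) = 2*w^3 + 9*w^2 - 17*w + 8
(5) = -7*j^3 - 8*j^2 + 3*j + 3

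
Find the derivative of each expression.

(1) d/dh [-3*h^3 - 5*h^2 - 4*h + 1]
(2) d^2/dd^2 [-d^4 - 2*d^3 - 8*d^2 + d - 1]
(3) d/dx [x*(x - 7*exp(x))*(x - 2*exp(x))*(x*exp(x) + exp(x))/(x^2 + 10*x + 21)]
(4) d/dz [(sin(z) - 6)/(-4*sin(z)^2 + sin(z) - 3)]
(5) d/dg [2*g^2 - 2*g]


(1) = -9*h^2 - 10*h - 4
(2) = -12*d^2 - 12*d - 16
(3) = (-2*x*(x + 1)*(x + 5)*(x - 7*exp(x))*(x - 2*exp(x)) + (x^2 + 10*x + 21)*(-x*(x + 1)*(x - 7*exp(x))*(2*exp(x) - 1) - x*(x + 1)*(x - 2*exp(x))*(7*exp(x) - 1) + x*(x + 2)*(x - 7*exp(x))*(x - 2*exp(x)) + (x + 1)*(x - 7*exp(x))*(x - 2*exp(x))))*exp(x)/(x^2 + 10*x + 21)^2
(4) = (4*sin(z)^2 - 48*sin(z) + 3)*cos(z)/(4*sin(z)^2 - sin(z) + 3)^2
(5) = 4*g - 2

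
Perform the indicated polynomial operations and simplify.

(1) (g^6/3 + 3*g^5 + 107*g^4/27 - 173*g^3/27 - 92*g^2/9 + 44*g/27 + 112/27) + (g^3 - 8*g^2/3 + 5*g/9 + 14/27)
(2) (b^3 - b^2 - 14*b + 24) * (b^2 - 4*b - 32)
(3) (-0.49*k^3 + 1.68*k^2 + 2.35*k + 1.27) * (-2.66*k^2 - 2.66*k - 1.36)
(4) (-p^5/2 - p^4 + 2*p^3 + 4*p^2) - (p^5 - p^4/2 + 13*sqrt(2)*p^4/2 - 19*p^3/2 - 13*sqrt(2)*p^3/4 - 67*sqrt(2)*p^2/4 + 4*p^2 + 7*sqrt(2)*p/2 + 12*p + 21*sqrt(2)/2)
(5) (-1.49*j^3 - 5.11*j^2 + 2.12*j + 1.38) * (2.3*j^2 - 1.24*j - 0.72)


(1) = g^6/3 + 3*g^5 + 107*g^4/27 - 146*g^3/27 - 116*g^2/9 + 59*g/27 + 14/3
(2) = b^5 - 5*b^4 - 42*b^3 + 112*b^2 + 352*b - 768
(3) = 1.3034*k^5 - 3.1654*k^4 - 10.0534*k^3 - 11.914*k^2 - 6.5742*k - 1.7272
(4) = -3*p^5/2 - 13*sqrt(2)*p^4/2 - p^4/2 + 13*sqrt(2)*p^3/4 + 23*p^3/2 + 67*sqrt(2)*p^2/4 - 12*p - 7*sqrt(2)*p/2 - 21*sqrt(2)/2
(5) = -3.427*j^5 - 9.9054*j^4 + 12.2852*j^3 + 4.2244*j^2 - 3.2376*j - 0.9936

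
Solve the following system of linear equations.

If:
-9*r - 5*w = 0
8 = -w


Then:
r = 40/9
w = -8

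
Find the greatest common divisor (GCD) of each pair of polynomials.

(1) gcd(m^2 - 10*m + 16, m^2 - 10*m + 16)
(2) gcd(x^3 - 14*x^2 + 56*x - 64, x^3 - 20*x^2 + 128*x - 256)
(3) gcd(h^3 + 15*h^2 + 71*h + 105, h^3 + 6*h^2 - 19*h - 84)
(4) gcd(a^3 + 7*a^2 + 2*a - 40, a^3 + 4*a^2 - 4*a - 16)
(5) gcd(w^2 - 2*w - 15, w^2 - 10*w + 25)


(1) = m^2 - 10*m + 16
(2) = gcd((x - 8)*(x - 4)*(x - 2), (x - 8)^2*(x - 4)) = x^2 - 12*x + 32
(3) = gcd((h + 3)*(h + 5)*(h + 7), (h - 4)*(h + 3)*(h + 7)) = h^2 + 10*h + 21
(4) = a^2 + 2*a - 8
(5) = gcd((w - 5)*(w + 3), (w - 5)^2) = w - 5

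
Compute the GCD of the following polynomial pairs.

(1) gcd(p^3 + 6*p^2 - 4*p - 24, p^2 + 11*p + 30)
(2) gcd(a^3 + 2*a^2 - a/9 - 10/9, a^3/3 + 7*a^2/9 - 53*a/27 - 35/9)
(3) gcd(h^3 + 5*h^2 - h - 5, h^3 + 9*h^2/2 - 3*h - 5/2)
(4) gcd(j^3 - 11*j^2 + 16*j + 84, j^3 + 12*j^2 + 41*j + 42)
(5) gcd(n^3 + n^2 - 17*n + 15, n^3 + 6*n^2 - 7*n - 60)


(1) = gcd((p - 2)*(p + 2)*(p + 6), (p + 5)*(p + 6)) = p + 6
(2) = gcd((a - 2/3)*(a + 1)*(a + 5/3), (a/3 + 1)*(a - 7/3)*(a + 5/3)) = a + 5/3
(3) = gcd((h - 1)*(h + 1)*(h + 5), (h - 1)*(h + 1/2)*(h + 5)) = h^2 + 4*h - 5
(4) = gcd((j - 7)*(j - 6)*(j + 2), (j + 2)*(j + 3)*(j + 7)) = j + 2
(5) = gcd((n - 3)*(n - 1)*(n + 5), (n - 3)*(n + 4)*(n + 5)) = n^2 + 2*n - 15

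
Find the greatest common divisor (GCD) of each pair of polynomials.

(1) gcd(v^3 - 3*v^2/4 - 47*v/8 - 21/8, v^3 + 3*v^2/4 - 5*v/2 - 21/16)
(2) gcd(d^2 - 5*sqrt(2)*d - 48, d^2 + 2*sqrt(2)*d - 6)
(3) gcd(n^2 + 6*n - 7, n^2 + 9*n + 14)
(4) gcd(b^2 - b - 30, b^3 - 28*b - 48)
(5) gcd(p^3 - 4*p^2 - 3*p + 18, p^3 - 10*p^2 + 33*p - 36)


(1) = v^2 + 9*v/4 + 7/8
(2) = d + 3*sqrt(2)
(3) = n + 7
(4) = b - 6
(5) = gcd((p - 3)^2*(p + 2), (p - 4)*(p - 3)^2) = p^2 - 6*p + 9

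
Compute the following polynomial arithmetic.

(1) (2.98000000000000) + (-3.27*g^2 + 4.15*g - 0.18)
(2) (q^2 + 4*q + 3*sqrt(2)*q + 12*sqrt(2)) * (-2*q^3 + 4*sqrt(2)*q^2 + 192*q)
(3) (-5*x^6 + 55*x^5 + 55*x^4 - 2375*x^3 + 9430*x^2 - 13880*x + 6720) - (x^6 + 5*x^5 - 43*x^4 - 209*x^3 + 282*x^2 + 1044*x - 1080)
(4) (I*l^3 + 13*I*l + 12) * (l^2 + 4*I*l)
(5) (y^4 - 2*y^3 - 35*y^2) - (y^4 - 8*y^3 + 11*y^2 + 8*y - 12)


(1) = -3.27*g^2 + 4.15*g + 2.8
(2) = -2*q^5 - 8*q^4 - 2*sqrt(2)*q^4 - 8*sqrt(2)*q^3 + 216*q^3 + 576*sqrt(2)*q^2 + 864*q^2 + 2304*sqrt(2)*q
(3) = -6*x^6 + 50*x^5 + 98*x^4 - 2166*x^3 + 9148*x^2 - 14924*x + 7800
(4) = I*l^5 - 4*l^4 + 13*I*l^3 - 40*l^2 + 48*I*l
(5) = 6*y^3 - 46*y^2 - 8*y + 12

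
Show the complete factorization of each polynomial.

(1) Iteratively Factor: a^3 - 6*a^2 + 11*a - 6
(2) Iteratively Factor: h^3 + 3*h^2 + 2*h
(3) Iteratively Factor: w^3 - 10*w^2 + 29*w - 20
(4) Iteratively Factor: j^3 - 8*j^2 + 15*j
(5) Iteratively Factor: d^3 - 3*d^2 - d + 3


(1) = (a - 2)*(a^2 - 4*a + 3) = (a - 2)*(a - 1)*(a - 3)
(2) = (h)*(h^2 + 3*h + 2) = h*(h + 2)*(h + 1)
(3) = (w - 1)*(w^2 - 9*w + 20) = (w - 4)*(w - 1)*(w - 5)
(4) = (j - 3)*(j^2 - 5*j) = (j - 5)*(j - 3)*(j)
(5) = (d + 1)*(d^2 - 4*d + 3) = (d - 1)*(d + 1)*(d - 3)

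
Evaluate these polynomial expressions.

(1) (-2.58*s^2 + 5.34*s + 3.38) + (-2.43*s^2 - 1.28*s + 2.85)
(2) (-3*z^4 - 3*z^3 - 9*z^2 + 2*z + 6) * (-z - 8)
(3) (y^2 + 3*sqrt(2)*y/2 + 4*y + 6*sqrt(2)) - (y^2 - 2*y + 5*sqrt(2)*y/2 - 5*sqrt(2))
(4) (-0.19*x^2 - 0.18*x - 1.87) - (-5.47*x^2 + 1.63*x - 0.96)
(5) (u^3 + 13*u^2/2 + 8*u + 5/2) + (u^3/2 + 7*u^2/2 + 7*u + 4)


(1) = -5.01*s^2 + 4.06*s + 6.23
(2) = 3*z^5 + 27*z^4 + 33*z^3 + 70*z^2 - 22*z - 48
(3) = -sqrt(2)*y + 6*y + 11*sqrt(2)
(4) = 5.28*x^2 - 1.81*x - 0.91
(5) = 3*u^3/2 + 10*u^2 + 15*u + 13/2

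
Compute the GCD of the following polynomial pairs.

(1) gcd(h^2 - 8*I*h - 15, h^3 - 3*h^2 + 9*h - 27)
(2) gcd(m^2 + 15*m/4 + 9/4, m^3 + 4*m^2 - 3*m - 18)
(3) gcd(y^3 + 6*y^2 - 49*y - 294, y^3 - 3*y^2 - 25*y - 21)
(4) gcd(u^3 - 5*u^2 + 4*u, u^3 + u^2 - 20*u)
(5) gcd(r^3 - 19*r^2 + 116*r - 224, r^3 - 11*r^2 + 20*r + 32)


(1) = h - 3*I
(2) = gcd((m + 3/4)*(m + 3), (m - 2)*(m + 3)^2) = m + 3
(3) = y - 7
(4) = u^2 - 4*u
(5) = gcd((r - 8)*(r - 7)*(r - 4), (r - 8)*(r - 4)*(r + 1)) = r^2 - 12*r + 32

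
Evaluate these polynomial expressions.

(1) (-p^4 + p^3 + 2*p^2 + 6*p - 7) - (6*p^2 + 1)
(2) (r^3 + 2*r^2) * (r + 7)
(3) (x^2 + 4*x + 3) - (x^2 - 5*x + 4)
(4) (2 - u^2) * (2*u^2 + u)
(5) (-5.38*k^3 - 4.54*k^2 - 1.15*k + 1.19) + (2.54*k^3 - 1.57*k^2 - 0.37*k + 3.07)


(1) = -p^4 + p^3 - 4*p^2 + 6*p - 8
(2) = r^4 + 9*r^3 + 14*r^2
(3) = 9*x - 1
(4) = -2*u^4 - u^3 + 4*u^2 + 2*u
(5) = -2.84*k^3 - 6.11*k^2 - 1.52*k + 4.26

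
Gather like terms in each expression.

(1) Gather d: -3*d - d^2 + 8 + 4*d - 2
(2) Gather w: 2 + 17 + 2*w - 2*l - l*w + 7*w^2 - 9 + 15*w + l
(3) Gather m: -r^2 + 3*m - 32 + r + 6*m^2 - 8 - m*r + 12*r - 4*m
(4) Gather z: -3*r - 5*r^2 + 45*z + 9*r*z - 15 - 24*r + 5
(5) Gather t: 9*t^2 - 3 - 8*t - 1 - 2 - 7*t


(1) = -d^2 + d + 6
(2) = -l + 7*w^2 + w*(17 - l) + 10
(3) = 6*m^2 + m*(-r - 1) - r^2 + 13*r - 40
(4) = -5*r^2 - 27*r + z*(9*r + 45) - 10
(5) = 9*t^2 - 15*t - 6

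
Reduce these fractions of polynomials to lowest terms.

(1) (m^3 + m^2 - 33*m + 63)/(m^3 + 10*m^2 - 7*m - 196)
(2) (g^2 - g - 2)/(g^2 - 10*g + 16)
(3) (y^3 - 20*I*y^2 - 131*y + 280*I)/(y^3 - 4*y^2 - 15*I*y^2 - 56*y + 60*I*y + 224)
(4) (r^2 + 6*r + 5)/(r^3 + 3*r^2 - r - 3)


(1) = (m^2 - 6*m + 9)/(m^2 + 3*m - 28)
(2) = (g + 1)/(g - 8)
(3) = (y - 5*I)/(y - 4)
(4) = (r + 5)/(r^2 + 2*r - 3)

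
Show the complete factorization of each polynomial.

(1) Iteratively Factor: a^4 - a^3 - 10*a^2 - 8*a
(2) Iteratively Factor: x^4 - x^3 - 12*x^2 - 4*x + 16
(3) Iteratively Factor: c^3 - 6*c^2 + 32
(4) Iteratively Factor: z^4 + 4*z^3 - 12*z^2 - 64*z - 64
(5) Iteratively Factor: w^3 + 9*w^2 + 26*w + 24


(1) = (a - 4)*(a^3 + 3*a^2 + 2*a) = (a - 4)*(a + 2)*(a^2 + a) = a*(a - 4)*(a + 2)*(a + 1)
(2) = (x - 4)*(x^3 + 3*x^2 - 4) = (x - 4)*(x - 1)*(x^2 + 4*x + 4) = (x - 4)*(x - 1)*(x + 2)*(x + 2)
(3) = (c + 2)*(c^2 - 8*c + 16) = (c - 4)*(c + 2)*(c - 4)
(4) = (z - 4)*(z^3 + 8*z^2 + 20*z + 16) = (z - 4)*(z + 2)*(z^2 + 6*z + 8) = (z - 4)*(z + 2)*(z + 4)*(z + 2)
(5) = (w + 3)*(w^2 + 6*w + 8) = (w + 2)*(w + 3)*(w + 4)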